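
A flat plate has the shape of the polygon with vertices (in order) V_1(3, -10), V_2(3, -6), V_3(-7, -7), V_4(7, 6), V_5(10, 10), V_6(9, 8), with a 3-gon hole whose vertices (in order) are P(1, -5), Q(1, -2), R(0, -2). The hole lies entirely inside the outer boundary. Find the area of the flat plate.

77.5

Outer boundary:
Cross-terms: 12, -63, 7, 10, -10, -114  ⇒  Σ = -158
Area = |Σ|/2 = 79.
Hole:
Σ = (3) + (-2) + (2) = 3
Area = |Σ|/2 = 1.5.
Net area = 79 − 1.5 = 77.5.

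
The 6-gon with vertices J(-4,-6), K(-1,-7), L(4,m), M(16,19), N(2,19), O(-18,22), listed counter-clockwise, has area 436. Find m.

6

Write out the shoelace sum; only the two edges meeting at L involve m:
2·Area = [((-1)·m − 4·(-7)) + (4·19 − 16·m)] + 870
       = -17·m + 974 = 872
⇒ m = 6.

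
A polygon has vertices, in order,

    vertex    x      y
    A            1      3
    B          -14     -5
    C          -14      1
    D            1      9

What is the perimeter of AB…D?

46

|AB| = √((-15)² + (-8)²) = √289 = 17
|BC| = √((0)² + (6)²) = √36 = 6
|CD| = √((15)² + (8)²) = √289 = 17
|DA| = √((0)² + (-6)²) = √36 = 6
Perimeter = 17 + 6 + 17 + 6 = 46.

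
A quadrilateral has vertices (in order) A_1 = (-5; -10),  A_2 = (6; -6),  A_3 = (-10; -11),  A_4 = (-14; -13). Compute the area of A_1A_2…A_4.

Cross-terms: 90, -126, -24, 75  ⇒  Σ = 15
Area = |Σ|/2 = 7.5.

7.5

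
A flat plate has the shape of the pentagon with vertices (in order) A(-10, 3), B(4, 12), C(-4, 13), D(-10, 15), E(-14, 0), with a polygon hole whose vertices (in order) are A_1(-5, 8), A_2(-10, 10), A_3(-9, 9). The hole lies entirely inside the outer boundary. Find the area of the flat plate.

Outer boundary:
Σ = (-132) + (100) + (70) + (210) + (-42) = 206
Area = |Σ|/2 = 103.
Hole:
Apply the shoelace (surveyor's) formula: 2A = Σ (x_i·y_{i+1} − x_{i+1}·y_i), indices taken mod 3.
Cross-terms: 30, 0, -27  ⇒  Σ = 3
Area = |Σ|/2 = 1.5.
Net area = 103 − 1.5 = 101.5.

101.5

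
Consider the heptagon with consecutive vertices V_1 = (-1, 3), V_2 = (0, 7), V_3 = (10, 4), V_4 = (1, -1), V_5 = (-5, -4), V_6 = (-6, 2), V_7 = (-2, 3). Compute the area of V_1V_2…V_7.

Apply Gauss's area formula: 2A = Σ (x_i·y_{i+1} − x_{i+1}·y_i), indices taken mod 7.
V_1→V_2: (-1)(7) − (0)(3) = -7
V_2→V_3: (0)(4) − (10)(7) = -70
V_3→V_4: (10)(-1) − (1)(4) = -14
V_4→V_5: (1)(-4) − (-5)(-1) = -9
V_5→V_6: (-5)(2) − (-6)(-4) = -34
V_6→V_7: (-6)(3) − (-2)(2) = -14
V_7→V_1: (-2)(3) − (-1)(3) = -3
Σ = -151
Area = |Σ|/2 = 75.5.

75.5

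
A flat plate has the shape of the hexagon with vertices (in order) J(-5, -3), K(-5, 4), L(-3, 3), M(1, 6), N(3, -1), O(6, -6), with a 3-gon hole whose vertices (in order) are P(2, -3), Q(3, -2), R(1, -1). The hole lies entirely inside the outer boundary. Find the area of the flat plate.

Outer boundary:
Apply the surveyor's formula: 2A = Σ (x_i·y_{i+1} − x_{i+1}·y_i), indices taken mod 6.
Σ = (-35) + (-3) + (-21) + (-19) + (-12) + (-48) = -138
Area = |Σ|/2 = 69.
Hole:
Apply the surveyor's formula: 2A = Σ (x_i·y_{i+1} − x_{i+1}·y_i), indices taken mod 3.
Σ = (5) + (-1) + (-1) = 3
Area = |Σ|/2 = 1.5.
Net area = 69 − 1.5 = 67.5.

67.5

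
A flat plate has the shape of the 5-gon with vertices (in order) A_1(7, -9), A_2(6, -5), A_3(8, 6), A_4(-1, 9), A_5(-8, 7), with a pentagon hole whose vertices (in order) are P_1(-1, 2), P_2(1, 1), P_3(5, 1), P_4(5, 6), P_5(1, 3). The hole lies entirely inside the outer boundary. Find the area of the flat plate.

Outer boundary:
Σ = (19) + (76) + (78) + (65) + (23) = 261
Area = |Σ|/2 = 130.5.
Hole:
P_1→P_2: (-1)(1) − (1)(2) = -3
P_2→P_3: (1)(1) − (5)(1) = -4
P_3→P_4: (5)(6) − (5)(1) = 25
P_4→P_5: (5)(3) − (1)(6) = 9
P_5→P_1: (1)(2) − (-1)(3) = 5
Σ = 32
Area = |Σ|/2 = 16.
Net area = 130.5 − 16 = 114.5.

114.5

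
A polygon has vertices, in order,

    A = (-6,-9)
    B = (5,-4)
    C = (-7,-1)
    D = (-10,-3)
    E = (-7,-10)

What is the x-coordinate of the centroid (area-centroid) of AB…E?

-524/129

Apply the shoelace formula. First the cross-terms c_i = x_i·y_{i+1} − x_{i+1}·y_i:
  69, -33, 11, 79, 3  ⇒  2A = 129, A = 64.5.
Then Σ (x_i + x_{i+1})·c_i = -1572, so x̄ = -1572 / (6·64.5) = -524/129.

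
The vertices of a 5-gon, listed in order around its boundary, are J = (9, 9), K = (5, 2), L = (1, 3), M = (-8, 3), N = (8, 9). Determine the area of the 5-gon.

Apply the shoelace (surveyor's) formula: 2A = Σ (x_i·y_{i+1} − x_{i+1}·y_i), indices taken mod 5.
Cross-terms: -27, 13, 27, -96, -9  ⇒  Σ = -92
Area = |Σ|/2 = 46.

46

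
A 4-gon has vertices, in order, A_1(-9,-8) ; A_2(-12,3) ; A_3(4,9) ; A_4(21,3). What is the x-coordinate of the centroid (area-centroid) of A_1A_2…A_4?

26/17

Apply the shoelace (surveyor's) formula. First the cross-terms c_i = x_i·y_{i+1} − x_{i+1}·y_i:
  -123, -120, -177, -141  ⇒  2A = -561, A = -280.5.
Then Σ (x_i + x_{i+1})·c_i = -2574, so x̄ = -2574 / (6·(-280.5)) = 26/17.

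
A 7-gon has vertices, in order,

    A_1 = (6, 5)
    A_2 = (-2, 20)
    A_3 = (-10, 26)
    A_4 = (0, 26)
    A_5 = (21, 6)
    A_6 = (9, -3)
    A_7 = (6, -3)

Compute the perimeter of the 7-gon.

|A_1A_2| = √((-8)² + (15)²) = √289 = 17
|A_2A_3| = √((-8)² + (6)²) = √100 = 10
|A_3A_4| = √((10)² + (0)²) = √100 = 10
|A_4A_5| = √((21)² + (-20)²) = √841 = 29
|A_5A_6| = √((-12)² + (-9)²) = √225 = 15
|A_6A_7| = √((-3)² + (0)²) = √9 = 3
|A_7A_1| = √((0)² + (8)²) = √64 = 8
Perimeter = 17 + 10 + 10 + 29 + 15 + 3 + 8 = 92.

92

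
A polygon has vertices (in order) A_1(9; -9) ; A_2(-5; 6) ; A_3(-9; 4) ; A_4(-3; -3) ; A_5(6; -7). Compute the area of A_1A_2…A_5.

Cross-terms: 9, 34, 39, 39, 9  ⇒  Σ = 130
Area = |Σ|/2 = 65.

65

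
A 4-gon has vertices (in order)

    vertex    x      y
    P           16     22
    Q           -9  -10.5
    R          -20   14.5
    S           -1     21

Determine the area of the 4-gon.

537

Σ = (30) + (-340.5) + (-405.5) + (-358) = -1074
Area = |Σ|/2 = 537.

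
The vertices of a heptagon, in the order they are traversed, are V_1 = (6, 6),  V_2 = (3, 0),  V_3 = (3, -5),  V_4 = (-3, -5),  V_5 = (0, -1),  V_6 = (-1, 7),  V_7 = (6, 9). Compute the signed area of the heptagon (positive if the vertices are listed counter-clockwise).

-65

Apply the surveyor's formula: 2A = Σ (x_i·y_{i+1} − x_{i+1}·y_i), indices taken mod 7.
Σ = (-18) + (-15) + (-30) + (3) + (-1) + (-51) + (-18) = -130
Signed area = Σ/2 = -65 (negative ⇒ clockwise traversal).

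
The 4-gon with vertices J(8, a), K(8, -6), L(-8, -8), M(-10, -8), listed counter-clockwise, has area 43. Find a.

The doubled signed area Σ (x_i y_{i+1} − x_{i+1} y_i) is linear in a.
With a=0 it equals -112; the coefficient of a is -18 (from the two edges through J).
So -18·a + -112 = 2·43 = 86 ⇒ a = -11.

-11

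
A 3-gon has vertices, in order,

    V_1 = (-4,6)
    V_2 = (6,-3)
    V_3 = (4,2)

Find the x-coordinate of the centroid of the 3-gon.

2

Apply the shoelace (surveyor's) formula. First the cross-terms c_i = x_i·y_{i+1} − x_{i+1}·y_i:
  -24, 24, 32  ⇒  2A = 32, A = 16.
Then Σ (x_i + x_{i+1})·c_i = 192, so x̄ = 192 / (6·16) = 2.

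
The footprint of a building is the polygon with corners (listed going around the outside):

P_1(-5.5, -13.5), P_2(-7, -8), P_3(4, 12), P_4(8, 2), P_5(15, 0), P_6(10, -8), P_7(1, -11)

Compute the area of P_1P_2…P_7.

Apply Gauss's area formula: 2A = Σ (x_i·y_{i+1} − x_{i+1}·y_i), indices taken mod 7.
Σ = (-50.5) + (-52) + (-88) + (-30) + (-120) + (-102) + (-74) = -516.5
Area = |Σ|/2 = 258.25.

258.25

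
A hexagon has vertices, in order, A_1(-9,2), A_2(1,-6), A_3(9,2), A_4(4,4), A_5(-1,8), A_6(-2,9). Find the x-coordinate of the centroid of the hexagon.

-0.328125

Apply the surveyor's formula. First the cross-terms c_i = x_i·y_{i+1} − x_{i+1}·y_i:
  52, 56, 28, 36, 7, 77  ⇒  2A = 256, A = 128.
Then Σ (x_i + x_{i+1})·c_i = -252, so x̄ = -252 / (6·128) = -0.328125.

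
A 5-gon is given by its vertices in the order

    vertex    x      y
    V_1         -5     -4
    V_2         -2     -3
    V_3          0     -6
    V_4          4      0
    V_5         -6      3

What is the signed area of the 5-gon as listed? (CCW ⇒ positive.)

Apply Gauss's area formula: 2A = Σ (x_i·y_{i+1} − x_{i+1}·y_i), indices taken mod 5.
V_1→V_2: (-5)(-3) − (-2)(-4) = 7
V_2→V_3: (-2)(-6) − (0)(-3) = 12
V_3→V_4: (0)(0) − (4)(-6) = 24
V_4→V_5: (4)(3) − (-6)(0) = 12
V_5→V_1: (-6)(-4) − (-5)(3) = 39
Σ = 94
Signed area = Σ/2 = 47 (positive ⇒ counter-clockwise traversal).

47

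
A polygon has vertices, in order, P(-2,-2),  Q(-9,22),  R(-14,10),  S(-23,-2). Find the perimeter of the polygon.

74

|PQ| = √((-7)² + (24)²) = √625 = 25
|QR| = √((-5)² + (-12)²) = √169 = 13
|RS| = √((-9)² + (-12)²) = √225 = 15
|SP| = √((21)² + (0)²) = √441 = 21
Perimeter = 25 + 13 + 15 + 21 = 74.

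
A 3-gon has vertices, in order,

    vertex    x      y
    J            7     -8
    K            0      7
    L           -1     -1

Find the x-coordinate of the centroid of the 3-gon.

Apply the shoelace (surveyor's) formula. First the cross-terms c_i = x_i·y_{i+1} − x_{i+1}·y_i:
  49, 7, 15  ⇒  2A = 71, A = 35.5.
Then Σ (x_i + x_{i+1})·c_i = 426, so x̄ = 426 / (6·35.5) = 2.

2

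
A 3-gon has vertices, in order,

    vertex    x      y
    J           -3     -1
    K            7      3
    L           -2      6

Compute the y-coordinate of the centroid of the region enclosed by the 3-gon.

8/3

Apply the shoelace formula. First the cross-terms c_i = x_i·y_{i+1} − x_{i+1}·y_i:
  -2, 48, 20  ⇒  2A = 66, A = 33.
Then Σ (y_i + y_{i+1})·c_i = 528, so ȳ = 528 / (6·33) = 8/3.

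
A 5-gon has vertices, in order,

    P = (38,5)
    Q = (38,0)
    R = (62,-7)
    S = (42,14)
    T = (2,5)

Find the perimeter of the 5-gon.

136

|PQ| = √((0)² + (-5)²) = √25 = 5
|QR| = √((24)² + (-7)²) = √625 = 25
|RS| = √((-20)² + (21)²) = √841 = 29
|ST| = √((-40)² + (-9)²) = √1681 = 41
|TP| = √((36)² + (0)²) = √1296 = 36
Perimeter = 5 + 25 + 29 + 41 + 36 = 136.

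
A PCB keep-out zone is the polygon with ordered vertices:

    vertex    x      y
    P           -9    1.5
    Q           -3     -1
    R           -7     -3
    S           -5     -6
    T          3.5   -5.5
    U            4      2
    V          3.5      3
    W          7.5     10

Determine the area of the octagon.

Cross-terms: 13.5, 2, 27, 48.5, 29, 5, 12.5, 101.25  ⇒  Σ = 238.75
Area = |Σ|/2 = 119.375.

119.375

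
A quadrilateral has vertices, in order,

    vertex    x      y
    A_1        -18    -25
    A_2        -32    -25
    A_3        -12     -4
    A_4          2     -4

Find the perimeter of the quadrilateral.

86

|A_1A_2| = √((-14)² + (0)²) = √196 = 14
|A_2A_3| = √((20)² + (21)²) = √841 = 29
|A_3A_4| = √((14)² + (0)²) = √196 = 14
|A_4A_1| = √((-20)² + (-21)²) = √841 = 29
Perimeter = 14 + 29 + 14 + 29 = 86.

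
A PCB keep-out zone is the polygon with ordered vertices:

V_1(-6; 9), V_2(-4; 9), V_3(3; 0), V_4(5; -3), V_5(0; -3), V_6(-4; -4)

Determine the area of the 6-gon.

Apply the shoelace formula: 2A = Σ (x_i·y_{i+1} − x_{i+1}·y_i), indices taken mod 6.
Σ = (-18) + (-27) + (-9) + (-15) + (-12) + (-60) = -141
Area = |Σ|/2 = 70.5.

70.5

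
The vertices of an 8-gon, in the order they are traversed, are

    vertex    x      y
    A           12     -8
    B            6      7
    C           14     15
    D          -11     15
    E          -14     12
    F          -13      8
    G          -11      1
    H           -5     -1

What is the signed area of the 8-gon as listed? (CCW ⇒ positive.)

Apply the shoelace formula: 2A = Σ (x_i·y_{i+1} − x_{i+1}·y_i), indices taken mod 8.
A→B: (12)(7) − (6)(-8) = 132
B→C: (6)(15) − (14)(7) = -8
C→D: (14)(15) − (-11)(15) = 375
D→E: (-11)(12) − (-14)(15) = 78
E→F: (-14)(8) − (-13)(12) = 44
F→G: (-13)(1) − (-11)(8) = 75
G→H: (-11)(-1) − (-5)(1) = 16
H→A: (-5)(-8) − (12)(-1) = 52
Σ = 764
Signed area = Σ/2 = 382 (positive ⇒ counter-clockwise traversal).

382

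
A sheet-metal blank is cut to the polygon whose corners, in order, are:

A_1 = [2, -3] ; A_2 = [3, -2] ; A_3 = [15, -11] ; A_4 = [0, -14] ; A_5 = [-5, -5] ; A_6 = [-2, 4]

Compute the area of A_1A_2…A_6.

Apply Gauss's area formula: 2A = Σ (x_i·y_{i+1} − x_{i+1}·y_i), indices taken mod 6.
A_1→A_2: (2)(-2) − (3)(-3) = 5
A_2→A_3: (3)(-11) − (15)(-2) = -3
A_3→A_4: (15)(-14) − (0)(-11) = -210
A_4→A_5: (0)(-5) − (-5)(-14) = -70
A_5→A_6: (-5)(4) − (-2)(-5) = -30
A_6→A_1: (-2)(-3) − (2)(4) = -2
Σ = -310
Area = |Σ|/2 = 155.

155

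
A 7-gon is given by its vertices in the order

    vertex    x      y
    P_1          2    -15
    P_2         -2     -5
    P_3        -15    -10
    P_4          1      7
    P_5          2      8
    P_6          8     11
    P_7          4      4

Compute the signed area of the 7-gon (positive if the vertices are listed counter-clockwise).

Apply Gauss's area formula: 2A = Σ (x_i·y_{i+1} − x_{i+1}·y_i), indices taken mod 7.
Σ = (-40) + (-55) + (-95) + (-6) + (-42) + (-12) + (-68) = -318
Signed area = Σ/2 = -159 (negative ⇒ clockwise traversal).

-159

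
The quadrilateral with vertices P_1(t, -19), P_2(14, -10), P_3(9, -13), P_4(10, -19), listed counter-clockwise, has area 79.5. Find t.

Write out the shoelace sum; only the two edges meeting at P_1 involve t:
2·Area = [(10·(-19) − t·(-19)) + (t·(-10) − 14·(-19))] + -133
       = 9·t + -57 = 159
⇒ t = 24.

24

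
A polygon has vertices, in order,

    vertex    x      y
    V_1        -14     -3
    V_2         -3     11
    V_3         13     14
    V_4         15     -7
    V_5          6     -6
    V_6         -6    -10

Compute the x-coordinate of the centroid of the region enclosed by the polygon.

135/61

Apply the surveyor's formula. First the cross-terms c_i = x_i·y_{i+1} − x_{i+1}·y_i:
  -163, -185, -301, -48, -96, -122  ⇒  2A = -915, A = -457.5.
Then Σ (x_i + x_{i+1})·c_i = -6075, so x̄ = -6075 / (6·(-457.5)) = 135/61.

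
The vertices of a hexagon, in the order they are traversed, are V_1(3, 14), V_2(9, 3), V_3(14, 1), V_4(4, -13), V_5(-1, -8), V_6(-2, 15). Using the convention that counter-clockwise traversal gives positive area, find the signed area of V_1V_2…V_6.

V_1→V_2: (3)(3) − (9)(14) = -117
V_2→V_3: (9)(1) − (14)(3) = -33
V_3→V_4: (14)(-13) − (4)(1) = -186
V_4→V_5: (4)(-8) − (-1)(-13) = -45
V_5→V_6: (-1)(15) − (-2)(-8) = -31
V_6→V_1: (-2)(14) − (3)(15) = -73
Σ = -485
Signed area = Σ/2 = -242.5 (negative ⇒ clockwise traversal).

-242.5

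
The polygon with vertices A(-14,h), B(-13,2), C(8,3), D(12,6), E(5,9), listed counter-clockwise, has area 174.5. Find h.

12

The doubled signed area Σ (x_i y_{i+1} − x_{i+1} y_i) is linear in h.
With h=0 it equals 133; the coefficient of h is 18 (from the two edges through A).
So 18·h + 133 = 2·174.5 = 349 ⇒ h = 12.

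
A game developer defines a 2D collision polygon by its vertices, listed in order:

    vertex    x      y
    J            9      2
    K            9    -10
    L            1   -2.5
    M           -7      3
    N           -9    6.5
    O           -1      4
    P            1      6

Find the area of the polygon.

122.5

Cross-terms: -108, -12.5, -14.5, -18.5, -29.5, -10, -52  ⇒  Σ = -245
Area = |Σ|/2 = 122.5.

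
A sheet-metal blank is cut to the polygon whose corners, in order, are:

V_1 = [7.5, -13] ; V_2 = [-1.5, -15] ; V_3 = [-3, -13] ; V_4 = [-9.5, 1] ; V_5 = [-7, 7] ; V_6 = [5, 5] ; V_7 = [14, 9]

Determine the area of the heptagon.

344

Σ = (-132) + (-25.5) + (-126.5) + (-59.5) + (-70) + (-25) + (-249.5) = -688
Area = |Σ|/2 = 344.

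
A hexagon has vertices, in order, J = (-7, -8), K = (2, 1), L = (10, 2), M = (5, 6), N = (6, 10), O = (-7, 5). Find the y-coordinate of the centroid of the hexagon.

Apply Gauss's area formula. First the cross-terms c_i = x_i·y_{i+1} − x_{i+1}·y_i:
  9, -6, 50, 14, 100, 91  ⇒  2A = 258, A = 129.
Then Σ (y_i + y_{i+1})·c_i = 1770, so ȳ = 1770 / (6·129) = 295/129.

295/129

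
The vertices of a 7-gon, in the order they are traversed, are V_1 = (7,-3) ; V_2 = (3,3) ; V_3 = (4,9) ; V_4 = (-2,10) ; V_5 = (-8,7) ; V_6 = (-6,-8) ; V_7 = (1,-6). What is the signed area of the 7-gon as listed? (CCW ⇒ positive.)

179

Apply the shoelace (surveyor's) formula: 2A = Σ (x_i·y_{i+1} − x_{i+1}·y_i), indices taken mod 7.
Σ = (30) + (15) + (58) + (66) + (106) + (44) + (39) = 358
Signed area = Σ/2 = 179 (positive ⇒ counter-clockwise traversal).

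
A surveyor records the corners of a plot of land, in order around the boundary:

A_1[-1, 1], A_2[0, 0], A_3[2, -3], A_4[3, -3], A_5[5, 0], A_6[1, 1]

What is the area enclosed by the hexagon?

Cross-terms: 0, 0, 3, 15, 5, 2  ⇒  Σ = 25
Area = |Σ|/2 = 12.5.

12.5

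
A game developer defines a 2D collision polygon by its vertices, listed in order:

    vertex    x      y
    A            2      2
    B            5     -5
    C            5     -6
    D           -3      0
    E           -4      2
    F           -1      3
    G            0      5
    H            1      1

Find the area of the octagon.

34.5

Apply the shoelace (surveyor's) formula: 2A = Σ (x_i·y_{i+1} − x_{i+1}·y_i), indices taken mod 8.
Σ = (-20) + (-5) + (-18) + (-6) + (-10) + (-5) + (-5) + (0) = -69
Area = |Σ|/2 = 34.5.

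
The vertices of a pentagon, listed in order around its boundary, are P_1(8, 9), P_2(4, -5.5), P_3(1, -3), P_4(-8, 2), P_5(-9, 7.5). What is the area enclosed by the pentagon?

Cross-terms: -80, -6.5, -22, -42, -141  ⇒  Σ = -291.5
Area = |Σ|/2 = 145.75.

145.75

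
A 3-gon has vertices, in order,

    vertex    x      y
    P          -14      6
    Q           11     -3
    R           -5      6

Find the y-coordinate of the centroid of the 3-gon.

3

Apply the shoelace (surveyor's) formula. First the cross-terms c_i = x_i·y_{i+1} − x_{i+1}·y_i:
  -24, 51, 54  ⇒  2A = 81, A = 40.5.
Then Σ (y_i + y_{i+1})·c_i = 729, so ȳ = 729 / (6·40.5) = 3.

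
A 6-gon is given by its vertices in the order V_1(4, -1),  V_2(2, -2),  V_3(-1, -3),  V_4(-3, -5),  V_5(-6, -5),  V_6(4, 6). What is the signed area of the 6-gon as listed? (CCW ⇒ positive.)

-38.5

Apply Gauss's area formula: 2A = Σ (x_i·y_{i+1} − x_{i+1}·y_i), indices taken mod 6.
Cross-terms: -6, -8, -4, -15, -16, -28  ⇒  Σ = -77
Signed area = Σ/2 = -38.5 (negative ⇒ clockwise traversal).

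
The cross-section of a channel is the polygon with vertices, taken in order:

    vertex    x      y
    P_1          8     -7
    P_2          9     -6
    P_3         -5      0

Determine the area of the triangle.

10

Cross-terms: 15, -30, 35  ⇒  Σ = 20
Area = |Σ|/2 = 10.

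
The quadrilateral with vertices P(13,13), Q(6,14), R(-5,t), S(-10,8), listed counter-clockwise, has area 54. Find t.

Write out the shoelace sum; only the two edges meeting at R involve t:
2·Area = [(6·t − (-5)·14) + ((-5)·8 − (-10)·t)] + -130
       = 16·t + -100 = 108
⇒ t = 13.

13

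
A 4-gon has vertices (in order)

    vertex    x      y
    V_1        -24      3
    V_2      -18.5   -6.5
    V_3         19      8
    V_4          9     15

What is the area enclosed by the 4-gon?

V_1→V_2: (-24)(-6.5) − (-18.5)(3) = 211.5
V_2→V_3: (-18.5)(8) − (19)(-6.5) = -24.5
V_3→V_4: (19)(15) − (9)(8) = 213
V_4→V_1: (9)(3) − (-24)(15) = 387
Σ = 787
Area = |Σ|/2 = 393.5.

393.5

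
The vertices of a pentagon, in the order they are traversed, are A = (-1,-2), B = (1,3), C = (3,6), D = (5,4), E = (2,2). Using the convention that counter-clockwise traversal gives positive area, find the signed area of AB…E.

-11

Apply the shoelace formula: 2A = Σ (x_i·y_{i+1} − x_{i+1}·y_i), indices taken mod 5.
Σ = (-1) + (-3) + (-18) + (2) + (-2) = -22
Signed area = Σ/2 = -11 (negative ⇒ clockwise traversal).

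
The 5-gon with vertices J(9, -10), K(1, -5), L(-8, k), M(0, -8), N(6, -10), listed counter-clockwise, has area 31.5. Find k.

-4

Write out the shoelace sum; only the two edges meeting at L involve k:
2·Area = [(1·k − (-8)·(-5)) + ((-8)·(-8) − 0·k)] + 43
       = 1·k + 67 = 63
⇒ k = -4.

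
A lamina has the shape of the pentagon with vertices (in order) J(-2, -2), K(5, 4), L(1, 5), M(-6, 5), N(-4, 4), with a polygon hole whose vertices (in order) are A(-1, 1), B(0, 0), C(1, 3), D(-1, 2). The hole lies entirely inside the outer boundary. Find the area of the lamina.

Outer boundary:
Cross-terms: 2, 21, 35, -4, 16  ⇒  Σ = 70
Area = |Σ|/2 = 35.
Hole:
Σ = (0) + (0) + (5) + (1) = 6
Area = |Σ|/2 = 3.
Net area = 35 − 3 = 32.

32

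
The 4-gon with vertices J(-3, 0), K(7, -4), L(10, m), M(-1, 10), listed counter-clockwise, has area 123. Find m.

Write out the shoelace sum; only the two edges meeting at L involve m:
2·Area = [(7·m − 10·(-4)) + (10·10 − (-1)·m)] + 42
       = 8·m + 182 = 246
⇒ m = 8.

8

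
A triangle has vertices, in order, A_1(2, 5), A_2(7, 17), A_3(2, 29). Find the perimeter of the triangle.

50

|A_1A_2| = √((5)² + (12)²) = √169 = 13
|A_2A_3| = √((-5)² + (12)²) = √169 = 13
|A_3A_1| = √((0)² + (-24)²) = √576 = 24
Perimeter = 13 + 13 + 24 = 50.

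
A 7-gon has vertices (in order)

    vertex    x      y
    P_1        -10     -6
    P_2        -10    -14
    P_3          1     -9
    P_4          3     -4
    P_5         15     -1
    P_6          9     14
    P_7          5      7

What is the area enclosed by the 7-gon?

Apply the shoelace formula: 2A = Σ (x_i·y_{i+1} − x_{i+1}·y_i), indices taken mod 7.
Cross-terms: 80, 104, 23, 57, 219, -7, 40  ⇒  Σ = 516
Area = |Σ|/2 = 258.

258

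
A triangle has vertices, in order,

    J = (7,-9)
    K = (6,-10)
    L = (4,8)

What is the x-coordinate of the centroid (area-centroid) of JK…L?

17/3

Apply the surveyor's formula. First the cross-terms c_i = x_i·y_{i+1} − x_{i+1}·y_i:
  -16, 88, -92  ⇒  2A = -20, A = -10.
Then Σ (x_i + x_{i+1})·c_i = -340, so x̄ = -340 / (6·(-10)) = 17/3.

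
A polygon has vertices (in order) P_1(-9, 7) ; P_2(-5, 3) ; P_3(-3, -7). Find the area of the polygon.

Σ = (8) + (44) + (-84) = -32
Area = |Σ|/2 = 16.

16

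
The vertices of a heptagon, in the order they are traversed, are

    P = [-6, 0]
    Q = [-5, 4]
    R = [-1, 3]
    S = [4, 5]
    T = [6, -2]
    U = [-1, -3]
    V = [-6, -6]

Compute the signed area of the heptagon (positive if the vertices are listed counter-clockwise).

-79

Cross-terms: -24, -11, -17, -38, -20, -12, -36  ⇒  Σ = -158
Signed area = Σ/2 = -79 (negative ⇒ clockwise traversal).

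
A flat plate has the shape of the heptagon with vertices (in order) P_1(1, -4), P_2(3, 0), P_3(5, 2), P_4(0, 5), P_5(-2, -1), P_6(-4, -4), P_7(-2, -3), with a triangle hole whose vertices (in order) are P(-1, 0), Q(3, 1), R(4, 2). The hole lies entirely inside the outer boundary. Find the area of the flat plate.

Outer boundary:
Σ = (12) + (6) + (25) + (10) + (4) + (4) + (11) = 72
Area = |Σ|/2 = 36.
Hole:
Apply Gauss's area formula: 2A = Σ (x_i·y_{i+1} − x_{i+1}·y_i), indices taken mod 3.
Σ = (-1) + (2) + (2) = 3
Area = |Σ|/2 = 1.5.
Net area = 36 − 1.5 = 34.5.

34.5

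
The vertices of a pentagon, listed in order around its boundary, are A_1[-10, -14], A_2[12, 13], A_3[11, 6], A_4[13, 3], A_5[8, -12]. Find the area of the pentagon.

245

Apply the shoelace (surveyor's) formula: 2A = Σ (x_i·y_{i+1} − x_{i+1}·y_i), indices taken mod 5.
A_1→A_2: (-10)(13) − (12)(-14) = 38
A_2→A_3: (12)(6) − (11)(13) = -71
A_3→A_4: (11)(3) − (13)(6) = -45
A_4→A_5: (13)(-12) − (8)(3) = -180
A_5→A_1: (8)(-14) − (-10)(-12) = -232
Σ = -490
Area = |Σ|/2 = 245.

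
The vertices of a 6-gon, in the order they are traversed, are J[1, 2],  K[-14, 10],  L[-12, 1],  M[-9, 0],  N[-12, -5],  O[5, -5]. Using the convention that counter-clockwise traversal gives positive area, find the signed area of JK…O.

149

J→K: (1)(10) − (-14)(2) = 38
K→L: (-14)(1) − (-12)(10) = 106
L→M: (-12)(0) − (-9)(1) = 9
M→N: (-9)(-5) − (-12)(0) = 45
N→O: (-12)(-5) − (5)(-5) = 85
O→J: (5)(2) − (1)(-5) = 15
Σ = 298
Signed area = Σ/2 = 149 (positive ⇒ counter-clockwise traversal).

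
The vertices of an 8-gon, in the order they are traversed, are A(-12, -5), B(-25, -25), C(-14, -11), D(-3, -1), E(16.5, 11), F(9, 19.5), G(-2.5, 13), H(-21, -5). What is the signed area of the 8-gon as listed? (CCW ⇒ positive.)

Cross-terms: 175, -75, -19, -16.5, 222.75, 165.75, 285.5, 45  ⇒  Σ = 783.5
Signed area = Σ/2 = 391.75 (positive ⇒ counter-clockwise traversal).

391.75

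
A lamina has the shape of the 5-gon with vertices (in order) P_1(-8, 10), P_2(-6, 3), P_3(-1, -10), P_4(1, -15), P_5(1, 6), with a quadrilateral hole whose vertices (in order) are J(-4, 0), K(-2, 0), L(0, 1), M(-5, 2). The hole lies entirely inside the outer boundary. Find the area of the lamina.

96

Outer boundary:
Σ = (36) + (63) + (25) + (21) + (58) = 203
Area = |Σ|/2 = 101.5.
Hole:
Apply Gauss's area formula: 2A = Σ (x_i·y_{i+1} − x_{i+1}·y_i), indices taken mod 4.
J→K: (-4)(0) − (-2)(0) = 0
K→L: (-2)(1) − (0)(0) = -2
L→M: (0)(2) − (-5)(1) = 5
M→J: (-5)(0) − (-4)(2) = 8
Σ = 11
Area = |Σ|/2 = 5.5.
Net area = 101.5 − 5.5 = 96.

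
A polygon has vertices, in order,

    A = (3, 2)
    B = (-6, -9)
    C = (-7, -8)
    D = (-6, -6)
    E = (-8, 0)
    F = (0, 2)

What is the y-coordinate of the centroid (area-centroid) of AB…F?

-338/159

Apply the surveyor's formula. First the cross-terms c_i = x_i·y_{i+1} − x_{i+1}·y_i:
  -15, -15, -6, -48, -16, -6  ⇒  2A = -106, A = -53.
Then Σ (y_i + y_{i+1})·c_i = 676, so ȳ = 676 / (6·(-53)) = -338/159.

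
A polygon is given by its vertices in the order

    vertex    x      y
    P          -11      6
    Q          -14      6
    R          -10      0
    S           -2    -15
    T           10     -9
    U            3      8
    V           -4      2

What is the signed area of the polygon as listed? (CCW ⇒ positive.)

269.5

Σ = (18) + (60) + (150) + (168) + (107) + (38) + (-2) = 539
Signed area = Σ/2 = 269.5 (positive ⇒ counter-clockwise traversal).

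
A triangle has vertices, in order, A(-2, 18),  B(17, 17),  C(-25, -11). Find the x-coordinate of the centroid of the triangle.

-10/3

Apply the shoelace formula. First the cross-terms c_i = x_i·y_{i+1} − x_{i+1}·y_i:
  -340, 238, -472  ⇒  2A = -574, A = -287.
Then Σ (x_i + x_{i+1})·c_i = 5740, so x̄ = 5740 / (6·(-287)) = -10/3.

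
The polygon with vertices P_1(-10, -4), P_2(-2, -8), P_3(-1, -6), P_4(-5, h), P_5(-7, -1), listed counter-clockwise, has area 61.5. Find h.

Write out the shoelace sum; only the two edges meeting at P_4 involve h:
2·Area = [((-1)·h − (-5)·(-6)) + ((-5)·(-1) − (-7)·h)] + 94
       = 6·h + 69 = 123
⇒ h = 9.

9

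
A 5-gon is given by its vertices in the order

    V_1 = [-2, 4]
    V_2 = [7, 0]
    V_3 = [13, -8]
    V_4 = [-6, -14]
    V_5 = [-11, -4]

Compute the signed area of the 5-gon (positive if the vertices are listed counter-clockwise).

-248

Apply the shoelace (surveyor's) formula: 2A = Σ (x_i·y_{i+1} − x_{i+1}·y_i), indices taken mod 5.
Σ = (-28) + (-56) + (-230) + (-130) + (-52) = -496
Signed area = Σ/2 = -248 (negative ⇒ clockwise traversal).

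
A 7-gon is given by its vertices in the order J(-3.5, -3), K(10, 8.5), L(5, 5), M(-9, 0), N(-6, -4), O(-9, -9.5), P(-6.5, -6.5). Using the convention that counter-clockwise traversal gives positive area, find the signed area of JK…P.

Σ = (0.25) + (7.5) + (45) + (36) + (21) + (-3.25) + (-3.25) = 103.25
Signed area = Σ/2 = 51.625 (positive ⇒ counter-clockwise traversal).

51.625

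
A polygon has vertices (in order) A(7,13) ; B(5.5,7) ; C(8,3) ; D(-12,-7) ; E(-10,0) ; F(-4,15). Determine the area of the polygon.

229.5

Apply the shoelace (surveyor's) formula: 2A = Σ (x_i·y_{i+1} − x_{i+1}·y_i), indices taken mod 6.
A→B: (7)(7) − (5.5)(13) = -22.5
B→C: (5.5)(3) − (8)(7) = -39.5
C→D: (8)(-7) − (-12)(3) = -20
D→E: (-12)(0) − (-10)(-7) = -70
E→F: (-10)(15) − (-4)(0) = -150
F→A: (-4)(13) − (7)(15) = -157
Σ = -459
Area = |Σ|/2 = 229.5.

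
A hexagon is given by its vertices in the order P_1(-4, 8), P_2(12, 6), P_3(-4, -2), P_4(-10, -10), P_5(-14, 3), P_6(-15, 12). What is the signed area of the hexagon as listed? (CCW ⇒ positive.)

P_1→P_2: (-4)(6) − (12)(8) = -120
P_2→P_3: (12)(-2) − (-4)(6) = 0
P_3→P_4: (-4)(-10) − (-10)(-2) = 20
P_4→P_5: (-10)(3) − (-14)(-10) = -170
P_5→P_6: (-14)(12) − (-15)(3) = -123
P_6→P_1: (-15)(8) − (-4)(12) = -72
Σ = -465
Signed area = Σ/2 = -232.5 (negative ⇒ clockwise traversal).

-232.5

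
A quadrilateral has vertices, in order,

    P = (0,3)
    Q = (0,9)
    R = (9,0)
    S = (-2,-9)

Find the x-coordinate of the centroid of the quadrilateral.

Apply the shoelace formula. First the cross-terms c_i = x_i·y_{i+1} − x_{i+1}·y_i:
  0, -81, -81, -6  ⇒  2A = -168, A = -84.
Then Σ (x_i + x_{i+1})·c_i = -1284, so x̄ = -1284 / (6·(-84)) = 107/42.

107/42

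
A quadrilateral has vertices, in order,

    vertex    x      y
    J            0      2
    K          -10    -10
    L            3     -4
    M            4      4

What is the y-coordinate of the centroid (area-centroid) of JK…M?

-26/9

Apply Gauss's area formula. First the cross-terms c_i = x_i·y_{i+1} − x_{i+1}·y_i:
  20, 70, 28, 8  ⇒  2A = 126, A = 63.
Then Σ (y_i + y_{i+1})·c_i = -1092, so ȳ = -1092 / (6·63) = -26/9.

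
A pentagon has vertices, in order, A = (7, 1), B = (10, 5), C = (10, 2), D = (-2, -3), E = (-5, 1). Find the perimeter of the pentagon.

|AB| = √((3)² + (4)²) = √25 = 5
|BC| = √((0)² + (-3)²) = √9 = 3
|CD| = √((-12)² + (-5)²) = √169 = 13
|DE| = √((-3)² + (4)²) = √25 = 5
|EA| = √((12)² + (0)²) = √144 = 12
Perimeter = 5 + 3 + 13 + 5 + 12 = 38.

38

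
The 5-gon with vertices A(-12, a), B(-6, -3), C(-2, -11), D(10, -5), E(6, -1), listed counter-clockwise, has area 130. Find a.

The doubled signed area Σ (x_i y_{i+1} − x_{i+1} y_i) is linear in a.
With a=0 it equals 224; the coefficient of a is 12 (from the two edges through A).
So 12·a + 224 = 2·130 = 260 ⇒ a = 3.

3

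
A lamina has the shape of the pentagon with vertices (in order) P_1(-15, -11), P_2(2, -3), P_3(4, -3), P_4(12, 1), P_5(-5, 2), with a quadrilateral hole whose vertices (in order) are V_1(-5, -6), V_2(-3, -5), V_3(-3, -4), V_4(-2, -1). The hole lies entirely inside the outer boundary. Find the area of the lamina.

Outer boundary:
Apply the shoelace (surveyor's) formula: 2A = Σ (x_i·y_{i+1} − x_{i+1}·y_i), indices taken mod 5.
Σ = (67) + (6) + (40) + (29) + (85) = 227
Area = |Σ|/2 = 113.5.
Hole:
Apply the surveyor's formula: 2A = Σ (x_i·y_{i+1} − x_{i+1}·y_i), indices taken mod 4.
Σ = (7) + (-3) + (-5) + (7) = 6
Area = |Σ|/2 = 3.
Net area = 113.5 − 3 = 110.5.

110.5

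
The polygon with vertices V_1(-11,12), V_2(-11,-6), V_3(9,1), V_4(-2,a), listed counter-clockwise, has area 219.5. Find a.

11

The doubled signed area Σ (x_i y_{i+1} − x_{i+1} y_i) is linear in a.
With a=0 it equals 219; the coefficient of a is 20 (from the two edges through V_4).
So 20·a + 219 = 2·219.5 = 439 ⇒ a = 11.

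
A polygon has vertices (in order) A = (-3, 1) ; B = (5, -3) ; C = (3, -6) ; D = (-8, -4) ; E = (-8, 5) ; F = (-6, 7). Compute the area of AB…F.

Apply the shoelace (surveyor's) formula: 2A = Σ (x_i·y_{i+1} − x_{i+1}·y_i), indices taken mod 6.
Cross-terms: 4, -21, -60, -72, -26, 15  ⇒  Σ = -160
Area = |Σ|/2 = 80.

80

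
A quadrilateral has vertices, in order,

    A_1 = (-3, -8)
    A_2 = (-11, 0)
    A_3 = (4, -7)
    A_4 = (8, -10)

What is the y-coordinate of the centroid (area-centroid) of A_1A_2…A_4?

-1585/267

Apply the shoelace (surveyor's) formula. First the cross-terms c_i = x_i·y_{i+1} − x_{i+1}·y_i:
  -88, 77, 16, -94  ⇒  2A = -89, A = -44.5.
Then Σ (y_i + y_{i+1})·c_i = 1585, so ȳ = 1585 / (6·(-44.5)) = -1585/267.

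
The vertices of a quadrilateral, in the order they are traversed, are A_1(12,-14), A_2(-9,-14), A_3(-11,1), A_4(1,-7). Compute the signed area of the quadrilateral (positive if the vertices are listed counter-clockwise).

-155.5

A_1→A_2: (12)(-14) − (-9)(-14) = -294
A_2→A_3: (-9)(1) − (-11)(-14) = -163
A_3→A_4: (-11)(-7) − (1)(1) = 76
A_4→A_1: (1)(-14) − (12)(-7) = 70
Σ = -311
Signed area = Σ/2 = -155.5 (negative ⇒ clockwise traversal).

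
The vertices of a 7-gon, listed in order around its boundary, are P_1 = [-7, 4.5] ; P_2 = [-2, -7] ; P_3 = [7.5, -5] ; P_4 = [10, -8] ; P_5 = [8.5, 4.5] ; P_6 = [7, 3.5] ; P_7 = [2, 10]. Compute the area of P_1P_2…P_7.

Apply the surveyor's formula: 2A = Σ (x_i·y_{i+1} − x_{i+1}·y_i), indices taken mod 7.
Σ = (58) + (62.5) + (-10) + (113) + (-1.75) + (63) + (79) = 363.75
Area = |Σ|/2 = 181.875.

181.875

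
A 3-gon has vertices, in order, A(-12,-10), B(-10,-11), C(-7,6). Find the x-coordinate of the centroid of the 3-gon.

Apply the surveyor's formula. First the cross-terms c_i = x_i·y_{i+1} − x_{i+1}·y_i:
  32, -137, 142  ⇒  2A = 37, A = 18.5.
Then Σ (x_i + x_{i+1})·c_i = -1073, so x̄ = -1073 / (6·18.5) = -29/3.

-29/3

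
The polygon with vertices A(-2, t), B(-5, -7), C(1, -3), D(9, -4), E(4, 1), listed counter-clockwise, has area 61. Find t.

The doubled signed area Σ (x_i y_{i+1} − x_{i+1} y_i) is linear in t.
With t=0 it equals 86; the coefficient of t is 9 (from the two edges through A).
So 9·t + 86 = 2·61 = 122 ⇒ t = 4.

4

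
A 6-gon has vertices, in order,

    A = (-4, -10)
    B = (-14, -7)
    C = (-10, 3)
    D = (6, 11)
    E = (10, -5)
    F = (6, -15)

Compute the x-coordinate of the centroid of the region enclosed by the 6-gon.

Apply Gauss's area formula. First the cross-terms c_i = x_i·y_{i+1} − x_{i+1}·y_i:
  -112, -112, -128, -140, -120, -120  ⇒  2A = -732, A = -366.
Then Σ (x_i + x_{i+1})·c_i = 816, so x̄ = 816 / (6·(-366)) = -68/183.

-68/183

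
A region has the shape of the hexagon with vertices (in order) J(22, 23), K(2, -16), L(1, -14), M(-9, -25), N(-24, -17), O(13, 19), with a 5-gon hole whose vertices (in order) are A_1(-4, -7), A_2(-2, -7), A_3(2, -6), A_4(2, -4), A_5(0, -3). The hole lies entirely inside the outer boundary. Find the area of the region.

Outer boundary:
Apply the shoelace formula: 2A = Σ (x_i·y_{i+1} − x_{i+1}·y_i), indices taken mod 6.
Σ = (-398) + (-12) + (-151) + (-447) + (-235) + (-119) = -1362
Area = |Σ|/2 = 681.
Hole:
Cross-terms: 14, 26, 4, -6, -12  ⇒  Σ = 26
Area = |Σ|/2 = 13.
Net area = 681 − 13 = 668.

668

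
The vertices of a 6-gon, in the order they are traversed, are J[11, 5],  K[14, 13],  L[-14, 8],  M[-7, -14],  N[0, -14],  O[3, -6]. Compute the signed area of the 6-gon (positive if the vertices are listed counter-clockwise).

420

Cross-terms: 73, 294, 252, 98, 42, 81  ⇒  Σ = 840
Signed area = Σ/2 = 420 (positive ⇒ counter-clockwise traversal).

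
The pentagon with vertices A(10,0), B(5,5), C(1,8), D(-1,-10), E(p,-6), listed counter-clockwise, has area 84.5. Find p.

Write out the shoelace sum; only the two edges meeting at E involve p:
2·Area = [((-1)·(-6) − p·(-10)) + (p·0 − 10·(-6))] + 83
       = 10·p + 149 = 169
⇒ p = 2.

2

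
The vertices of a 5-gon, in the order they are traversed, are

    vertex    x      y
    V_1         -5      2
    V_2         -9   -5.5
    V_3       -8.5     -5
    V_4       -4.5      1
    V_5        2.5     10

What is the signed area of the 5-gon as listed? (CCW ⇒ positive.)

10.125

Apply Gauss's area formula: 2A = Σ (x_i·y_{i+1} − x_{i+1}·y_i), indices taken mod 5.
Σ = (45.5) + (-1.75) + (-31) + (-47.5) + (55) = 20.25
Signed area = Σ/2 = 10.125 (positive ⇒ counter-clockwise traversal).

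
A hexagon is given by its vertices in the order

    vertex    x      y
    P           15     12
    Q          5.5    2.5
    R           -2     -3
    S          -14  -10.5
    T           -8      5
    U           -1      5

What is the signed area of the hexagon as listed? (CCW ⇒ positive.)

Cross-terms: -28.5, -11.5, -21, -154, -35, -87  ⇒  Σ = -337
Signed area = Σ/2 = -168.5 (negative ⇒ clockwise traversal).

-168.5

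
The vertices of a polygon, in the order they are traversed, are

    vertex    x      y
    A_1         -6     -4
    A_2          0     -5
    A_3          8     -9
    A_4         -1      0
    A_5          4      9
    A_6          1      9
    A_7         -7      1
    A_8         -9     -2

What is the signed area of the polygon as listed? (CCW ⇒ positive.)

Apply Gauss's area formula: 2A = Σ (x_i·y_{i+1} − x_{i+1}·y_i), indices taken mod 8.
Σ = (30) + (40) + (-9) + (-9) + (27) + (64) + (23) + (24) = 190
Signed area = Σ/2 = 95 (positive ⇒ counter-clockwise traversal).

95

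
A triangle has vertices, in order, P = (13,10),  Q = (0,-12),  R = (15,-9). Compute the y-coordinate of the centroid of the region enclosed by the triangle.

-11/3

Apply the shoelace (surveyor's) formula. First the cross-terms c_i = x_i·y_{i+1} − x_{i+1}·y_i:
  -156, 180, 267  ⇒  2A = 291, A = 145.5.
Then Σ (y_i + y_{i+1})·c_i = -3201, so ȳ = -3201 / (6·145.5) = -11/3.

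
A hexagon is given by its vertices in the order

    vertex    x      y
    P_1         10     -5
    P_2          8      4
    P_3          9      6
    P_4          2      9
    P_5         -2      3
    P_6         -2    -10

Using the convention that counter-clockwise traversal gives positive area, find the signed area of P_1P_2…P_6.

160.5

Apply the surveyor's formula: 2A = Σ (x_i·y_{i+1} − x_{i+1}·y_i), indices taken mod 6.
Σ = (80) + (12) + (69) + (24) + (26) + (110) = 321
Signed area = Σ/2 = 160.5 (positive ⇒ counter-clockwise traversal).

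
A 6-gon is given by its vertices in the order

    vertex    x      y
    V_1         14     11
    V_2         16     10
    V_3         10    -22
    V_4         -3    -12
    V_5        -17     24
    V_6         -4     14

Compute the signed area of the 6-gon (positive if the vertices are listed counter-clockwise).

Σ = (-36) + (-452) + (-186) + (-276) + (-142) + (-240) = -1332
Signed area = Σ/2 = -666 (negative ⇒ clockwise traversal).

-666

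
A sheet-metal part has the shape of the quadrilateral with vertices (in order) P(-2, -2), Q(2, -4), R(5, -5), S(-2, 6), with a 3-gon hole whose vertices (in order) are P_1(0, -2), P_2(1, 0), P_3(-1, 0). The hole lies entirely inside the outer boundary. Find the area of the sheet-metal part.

Outer boundary:
Cross-terms: 12, 10, 20, 16  ⇒  Σ = 58
Area = |Σ|/2 = 29.
Hole:
P_1→P_2: (0)(0) − (1)(-2) = 2
P_2→P_3: (1)(0) − (-1)(0) = 0
P_3→P_1: (-1)(-2) − (0)(0) = 2
Σ = 4
Area = |Σ|/2 = 2.
Net area = 29 − 2 = 27.

27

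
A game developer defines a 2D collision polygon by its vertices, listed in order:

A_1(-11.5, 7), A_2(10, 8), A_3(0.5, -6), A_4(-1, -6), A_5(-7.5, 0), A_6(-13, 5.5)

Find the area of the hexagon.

174.5

Apply the shoelace formula: 2A = Σ (x_i·y_{i+1} − x_{i+1}·y_i), indices taken mod 6.
Σ = (-162) + (-64) + (-9) + (-45) + (-41.25) + (-27.75) = -349
Area = |Σ|/2 = 174.5.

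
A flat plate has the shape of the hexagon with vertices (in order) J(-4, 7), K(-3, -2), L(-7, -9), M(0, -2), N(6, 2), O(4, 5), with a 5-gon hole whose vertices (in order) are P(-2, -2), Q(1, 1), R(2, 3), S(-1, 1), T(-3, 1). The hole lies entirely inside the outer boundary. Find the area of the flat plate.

Outer boundary:
Apply the shoelace (surveyor's) formula: 2A = Σ (x_i·y_{i+1} − x_{i+1}·y_i), indices taken mod 6.
Σ = (29) + (13) + (14) + (12) + (22) + (48) = 138
Area = |Σ|/2 = 69.
Hole:
P→Q: (-2)(1) − (1)(-2) = 0
Q→R: (1)(3) − (2)(1) = 1
R→S: (2)(1) − (-1)(3) = 5
S→T: (-1)(1) − (-3)(1) = 2
T→P: (-3)(-2) − (-2)(1) = 8
Σ = 16
Area = |Σ|/2 = 8.
Net area = 69 − 8 = 61.

61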